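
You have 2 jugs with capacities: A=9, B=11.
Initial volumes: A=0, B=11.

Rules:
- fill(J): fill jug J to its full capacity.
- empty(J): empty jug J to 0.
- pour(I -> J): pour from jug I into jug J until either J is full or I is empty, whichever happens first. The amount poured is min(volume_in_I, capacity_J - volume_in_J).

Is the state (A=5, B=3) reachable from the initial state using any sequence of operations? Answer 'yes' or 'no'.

Answer: no

Derivation:
BFS explored all 40 reachable states.
Reachable set includes: (0,0), (0,1), (0,2), (0,3), (0,4), (0,5), (0,6), (0,7), (0,8), (0,9), (0,10), (0,11) ...
Target (A=5, B=3) not in reachable set → no.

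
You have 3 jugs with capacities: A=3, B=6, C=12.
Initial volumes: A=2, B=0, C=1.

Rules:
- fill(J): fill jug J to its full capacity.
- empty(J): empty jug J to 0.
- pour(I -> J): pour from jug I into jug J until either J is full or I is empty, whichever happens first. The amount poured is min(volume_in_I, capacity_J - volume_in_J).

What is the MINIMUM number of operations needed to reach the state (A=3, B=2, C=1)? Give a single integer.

BFS from (A=2, B=0, C=1). One shortest path:
  1. pour(A -> B) -> (A=0 B=2 C=1)
  2. fill(A) -> (A=3 B=2 C=1)
Reached target in 2 moves.

Answer: 2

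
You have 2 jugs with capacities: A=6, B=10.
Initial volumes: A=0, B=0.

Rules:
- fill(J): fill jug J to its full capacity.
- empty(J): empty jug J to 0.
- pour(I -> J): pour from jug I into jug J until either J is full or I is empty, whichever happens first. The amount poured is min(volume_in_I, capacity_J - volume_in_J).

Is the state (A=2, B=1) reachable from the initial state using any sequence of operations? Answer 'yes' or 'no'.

BFS explored all 16 reachable states.
Reachable set includes: (0,0), (0,2), (0,4), (0,6), (0,8), (0,10), (2,0), (2,10), (4,0), (4,10), (6,0), (6,2) ...
Target (A=2, B=1) not in reachable set → no.

Answer: no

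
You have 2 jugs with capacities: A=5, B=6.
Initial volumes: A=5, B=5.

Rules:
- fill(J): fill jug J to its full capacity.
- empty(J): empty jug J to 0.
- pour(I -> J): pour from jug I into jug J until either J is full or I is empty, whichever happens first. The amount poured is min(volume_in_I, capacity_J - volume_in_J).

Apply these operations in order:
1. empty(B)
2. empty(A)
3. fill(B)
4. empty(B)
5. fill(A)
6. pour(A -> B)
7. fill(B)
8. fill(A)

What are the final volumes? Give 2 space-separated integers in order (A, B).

Step 1: empty(B) -> (A=5 B=0)
Step 2: empty(A) -> (A=0 B=0)
Step 3: fill(B) -> (A=0 B=6)
Step 4: empty(B) -> (A=0 B=0)
Step 5: fill(A) -> (A=5 B=0)
Step 6: pour(A -> B) -> (A=0 B=5)
Step 7: fill(B) -> (A=0 B=6)
Step 8: fill(A) -> (A=5 B=6)

Answer: 5 6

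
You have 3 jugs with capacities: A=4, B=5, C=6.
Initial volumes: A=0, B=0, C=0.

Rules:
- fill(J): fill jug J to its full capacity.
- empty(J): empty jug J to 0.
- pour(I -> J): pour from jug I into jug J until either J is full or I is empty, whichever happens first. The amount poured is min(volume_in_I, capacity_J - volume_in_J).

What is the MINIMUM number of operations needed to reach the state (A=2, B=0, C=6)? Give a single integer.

Answer: 4

Derivation:
BFS from (A=0, B=0, C=0). One shortest path:
  1. fill(A) -> (A=4 B=0 C=0)
  2. pour(A -> C) -> (A=0 B=0 C=4)
  3. fill(A) -> (A=4 B=0 C=4)
  4. pour(A -> C) -> (A=2 B=0 C=6)
Reached target in 4 moves.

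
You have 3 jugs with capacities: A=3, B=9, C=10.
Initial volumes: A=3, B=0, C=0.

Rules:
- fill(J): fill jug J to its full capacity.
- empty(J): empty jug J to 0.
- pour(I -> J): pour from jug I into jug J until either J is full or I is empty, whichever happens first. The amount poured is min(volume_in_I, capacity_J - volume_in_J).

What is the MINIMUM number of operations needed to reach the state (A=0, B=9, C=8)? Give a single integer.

BFS from (A=3, B=0, C=0). One shortest path:
  1. empty(A) -> (A=0 B=0 C=0)
  2. fill(C) -> (A=0 B=0 C=10)
  3. pour(C -> A) -> (A=3 B=0 C=7)
  4. empty(A) -> (A=0 B=0 C=7)
  5. pour(C -> B) -> (A=0 B=7 C=0)
  6. fill(C) -> (A=0 B=7 C=10)
  7. pour(C -> B) -> (A=0 B=9 C=8)
Reached target in 7 moves.

Answer: 7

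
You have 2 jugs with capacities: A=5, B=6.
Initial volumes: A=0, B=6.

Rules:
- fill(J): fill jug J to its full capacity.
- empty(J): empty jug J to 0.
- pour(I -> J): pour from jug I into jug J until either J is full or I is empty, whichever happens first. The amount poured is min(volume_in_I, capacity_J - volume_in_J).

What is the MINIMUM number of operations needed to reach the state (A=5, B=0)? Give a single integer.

BFS from (A=0, B=6). One shortest path:
  1. fill(A) -> (A=5 B=6)
  2. empty(B) -> (A=5 B=0)
Reached target in 2 moves.

Answer: 2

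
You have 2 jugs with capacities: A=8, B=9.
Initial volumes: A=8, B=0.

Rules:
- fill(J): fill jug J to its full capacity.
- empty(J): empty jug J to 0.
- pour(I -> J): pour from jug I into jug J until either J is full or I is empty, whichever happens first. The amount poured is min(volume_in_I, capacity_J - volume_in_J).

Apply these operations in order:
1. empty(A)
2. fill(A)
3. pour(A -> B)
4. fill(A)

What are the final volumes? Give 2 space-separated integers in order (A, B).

Step 1: empty(A) -> (A=0 B=0)
Step 2: fill(A) -> (A=8 B=0)
Step 3: pour(A -> B) -> (A=0 B=8)
Step 4: fill(A) -> (A=8 B=8)

Answer: 8 8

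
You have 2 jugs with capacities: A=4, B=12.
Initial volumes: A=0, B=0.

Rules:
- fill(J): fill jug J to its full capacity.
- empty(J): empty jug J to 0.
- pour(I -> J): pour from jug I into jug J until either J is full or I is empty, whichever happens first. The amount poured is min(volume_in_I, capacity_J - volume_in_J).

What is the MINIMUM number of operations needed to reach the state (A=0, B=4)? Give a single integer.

BFS from (A=0, B=0). One shortest path:
  1. fill(A) -> (A=4 B=0)
  2. pour(A -> B) -> (A=0 B=4)
Reached target in 2 moves.

Answer: 2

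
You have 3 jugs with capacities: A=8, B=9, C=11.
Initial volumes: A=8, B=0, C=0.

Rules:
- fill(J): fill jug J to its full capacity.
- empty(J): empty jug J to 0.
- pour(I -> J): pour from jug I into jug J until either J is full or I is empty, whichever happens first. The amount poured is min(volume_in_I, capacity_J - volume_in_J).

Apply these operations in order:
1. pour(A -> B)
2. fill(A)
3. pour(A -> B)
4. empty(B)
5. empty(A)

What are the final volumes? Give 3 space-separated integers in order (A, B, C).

Step 1: pour(A -> B) -> (A=0 B=8 C=0)
Step 2: fill(A) -> (A=8 B=8 C=0)
Step 3: pour(A -> B) -> (A=7 B=9 C=0)
Step 4: empty(B) -> (A=7 B=0 C=0)
Step 5: empty(A) -> (A=0 B=0 C=0)

Answer: 0 0 0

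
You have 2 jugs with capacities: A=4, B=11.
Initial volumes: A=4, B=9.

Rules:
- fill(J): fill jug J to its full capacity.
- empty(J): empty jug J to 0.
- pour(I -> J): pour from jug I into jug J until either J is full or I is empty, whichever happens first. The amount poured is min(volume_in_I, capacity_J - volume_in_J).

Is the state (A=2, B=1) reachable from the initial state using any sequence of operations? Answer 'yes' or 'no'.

Answer: no

Derivation:
BFS explored all 30 reachable states.
Reachable set includes: (0,0), (0,1), (0,2), (0,3), (0,4), (0,5), (0,6), (0,7), (0,8), (0,9), (0,10), (0,11) ...
Target (A=2, B=1) not in reachable set → no.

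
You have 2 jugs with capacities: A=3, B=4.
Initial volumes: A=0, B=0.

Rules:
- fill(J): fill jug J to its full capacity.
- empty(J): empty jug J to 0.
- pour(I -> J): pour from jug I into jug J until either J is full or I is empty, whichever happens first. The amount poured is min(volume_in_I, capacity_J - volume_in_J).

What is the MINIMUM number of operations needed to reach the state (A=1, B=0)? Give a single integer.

Answer: 4

Derivation:
BFS from (A=0, B=0). One shortest path:
  1. fill(B) -> (A=0 B=4)
  2. pour(B -> A) -> (A=3 B=1)
  3. empty(A) -> (A=0 B=1)
  4. pour(B -> A) -> (A=1 B=0)
Reached target in 4 moves.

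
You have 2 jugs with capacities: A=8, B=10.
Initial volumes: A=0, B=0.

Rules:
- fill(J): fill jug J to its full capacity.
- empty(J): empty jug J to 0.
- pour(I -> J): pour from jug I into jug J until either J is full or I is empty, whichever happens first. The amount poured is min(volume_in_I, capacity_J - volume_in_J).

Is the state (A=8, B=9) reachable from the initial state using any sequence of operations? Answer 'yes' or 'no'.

BFS explored all 18 reachable states.
Reachable set includes: (0,0), (0,2), (0,4), (0,6), (0,8), (0,10), (2,0), (2,10), (4,0), (4,10), (6,0), (6,10) ...
Target (A=8, B=9) not in reachable set → no.

Answer: no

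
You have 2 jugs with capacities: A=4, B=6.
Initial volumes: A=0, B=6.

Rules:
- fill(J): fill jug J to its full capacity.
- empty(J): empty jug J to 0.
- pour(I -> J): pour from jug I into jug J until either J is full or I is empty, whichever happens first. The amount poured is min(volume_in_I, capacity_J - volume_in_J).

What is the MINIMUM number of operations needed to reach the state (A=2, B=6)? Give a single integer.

BFS from (A=0, B=6). One shortest path:
  1. pour(B -> A) -> (A=4 B=2)
  2. empty(A) -> (A=0 B=2)
  3. pour(B -> A) -> (A=2 B=0)
  4. fill(B) -> (A=2 B=6)
Reached target in 4 moves.

Answer: 4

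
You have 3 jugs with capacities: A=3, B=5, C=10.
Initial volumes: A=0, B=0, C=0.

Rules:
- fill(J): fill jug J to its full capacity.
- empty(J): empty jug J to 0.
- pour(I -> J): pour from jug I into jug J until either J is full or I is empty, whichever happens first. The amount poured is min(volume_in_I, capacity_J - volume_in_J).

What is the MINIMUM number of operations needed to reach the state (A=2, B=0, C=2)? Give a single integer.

BFS from (A=0, B=0, C=0). One shortest path:
  1. fill(C) -> (A=0 B=0 C=10)
  2. pour(C -> A) -> (A=3 B=0 C=7)
  3. empty(A) -> (A=0 B=0 C=7)
  4. pour(C -> B) -> (A=0 B=5 C=2)
  5. pour(B -> A) -> (A=3 B=2 C=2)
  6. empty(A) -> (A=0 B=2 C=2)
  7. pour(B -> A) -> (A=2 B=0 C=2)
Reached target in 7 moves.

Answer: 7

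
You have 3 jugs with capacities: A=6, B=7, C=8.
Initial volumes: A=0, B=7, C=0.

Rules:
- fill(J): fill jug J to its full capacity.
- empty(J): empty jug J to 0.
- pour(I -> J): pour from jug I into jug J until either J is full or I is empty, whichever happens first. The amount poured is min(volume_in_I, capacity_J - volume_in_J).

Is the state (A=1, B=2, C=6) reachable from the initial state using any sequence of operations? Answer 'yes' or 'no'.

BFS explored all 294 reachable states.
Reachable set includes: (0,0,0), (0,0,1), (0,0,2), (0,0,3), (0,0,4), (0,0,5), (0,0,6), (0,0,7), (0,0,8), (0,1,0), (0,1,1), (0,1,2) ...
Target (A=1, B=2, C=6) not in reachable set → no.

Answer: no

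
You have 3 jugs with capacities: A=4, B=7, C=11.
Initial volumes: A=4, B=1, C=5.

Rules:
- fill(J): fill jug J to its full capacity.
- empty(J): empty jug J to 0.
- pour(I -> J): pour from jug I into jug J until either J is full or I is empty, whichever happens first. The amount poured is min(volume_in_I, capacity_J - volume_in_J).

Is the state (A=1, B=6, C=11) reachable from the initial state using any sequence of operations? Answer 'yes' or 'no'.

Answer: yes

Derivation:
BFS from (A=4, B=1, C=5):
  1. pour(C -> B) -> (A=4 B=6 C=0)
  2. pour(A -> C) -> (A=0 B=6 C=4)
  3. fill(A) -> (A=4 B=6 C=4)
  4. pour(A -> C) -> (A=0 B=6 C=8)
  5. fill(A) -> (A=4 B=6 C=8)
  6. pour(A -> C) -> (A=1 B=6 C=11)
Target reached → yes.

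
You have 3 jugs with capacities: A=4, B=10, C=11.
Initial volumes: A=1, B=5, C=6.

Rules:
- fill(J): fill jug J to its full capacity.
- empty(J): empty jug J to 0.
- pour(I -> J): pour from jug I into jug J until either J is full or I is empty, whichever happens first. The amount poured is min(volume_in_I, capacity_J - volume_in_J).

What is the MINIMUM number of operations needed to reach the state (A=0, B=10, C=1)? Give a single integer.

BFS from (A=1, B=5, C=6). One shortest path:
  1. empty(A) -> (A=0 B=5 C=6)
  2. pour(C -> B) -> (A=0 B=10 C=1)
Reached target in 2 moves.

Answer: 2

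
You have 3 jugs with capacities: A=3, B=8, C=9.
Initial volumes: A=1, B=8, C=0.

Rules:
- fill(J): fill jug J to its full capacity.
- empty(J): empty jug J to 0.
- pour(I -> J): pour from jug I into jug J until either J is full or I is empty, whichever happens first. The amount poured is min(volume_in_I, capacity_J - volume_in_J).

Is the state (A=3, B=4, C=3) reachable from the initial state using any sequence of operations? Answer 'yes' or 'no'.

Answer: yes

Derivation:
BFS from (A=1, B=8, C=0):
  1. empty(B) -> (A=1 B=0 C=0)
  2. fill(C) -> (A=1 B=0 C=9)
  3. pour(A -> B) -> (A=0 B=1 C=9)
  4. pour(C -> A) -> (A=3 B=1 C=6)
  5. pour(A -> B) -> (A=0 B=4 C=6)
  6. pour(C -> A) -> (A=3 B=4 C=3)
Target reached → yes.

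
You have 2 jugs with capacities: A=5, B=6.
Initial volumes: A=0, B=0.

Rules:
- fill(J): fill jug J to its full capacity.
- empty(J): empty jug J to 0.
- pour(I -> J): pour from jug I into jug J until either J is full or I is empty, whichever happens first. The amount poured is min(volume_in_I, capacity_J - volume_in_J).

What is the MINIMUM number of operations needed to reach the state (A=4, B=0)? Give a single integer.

BFS from (A=0, B=0). One shortest path:
  1. fill(A) -> (A=5 B=0)
  2. pour(A -> B) -> (A=0 B=5)
  3. fill(A) -> (A=5 B=5)
  4. pour(A -> B) -> (A=4 B=6)
  5. empty(B) -> (A=4 B=0)
Reached target in 5 moves.

Answer: 5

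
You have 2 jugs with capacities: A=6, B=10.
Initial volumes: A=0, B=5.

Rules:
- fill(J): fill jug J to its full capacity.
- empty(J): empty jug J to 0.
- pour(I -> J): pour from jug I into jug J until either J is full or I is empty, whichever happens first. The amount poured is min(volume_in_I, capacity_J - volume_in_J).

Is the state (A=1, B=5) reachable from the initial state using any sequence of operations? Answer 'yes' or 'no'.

BFS explored all 32 reachable states.
Reachable set includes: (0,0), (0,1), (0,2), (0,3), (0,4), (0,5), (0,6), (0,7), (0,8), (0,9), (0,10), (1,0) ...
Target (A=1, B=5) not in reachable set → no.

Answer: no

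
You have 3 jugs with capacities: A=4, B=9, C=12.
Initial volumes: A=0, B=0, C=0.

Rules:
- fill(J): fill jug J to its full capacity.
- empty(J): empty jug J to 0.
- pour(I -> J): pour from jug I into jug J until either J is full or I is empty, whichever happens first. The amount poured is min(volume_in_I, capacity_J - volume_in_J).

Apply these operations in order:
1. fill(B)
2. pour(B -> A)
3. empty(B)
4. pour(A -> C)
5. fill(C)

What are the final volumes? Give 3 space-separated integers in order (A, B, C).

Answer: 0 0 12

Derivation:
Step 1: fill(B) -> (A=0 B=9 C=0)
Step 2: pour(B -> A) -> (A=4 B=5 C=0)
Step 3: empty(B) -> (A=4 B=0 C=0)
Step 4: pour(A -> C) -> (A=0 B=0 C=4)
Step 5: fill(C) -> (A=0 B=0 C=12)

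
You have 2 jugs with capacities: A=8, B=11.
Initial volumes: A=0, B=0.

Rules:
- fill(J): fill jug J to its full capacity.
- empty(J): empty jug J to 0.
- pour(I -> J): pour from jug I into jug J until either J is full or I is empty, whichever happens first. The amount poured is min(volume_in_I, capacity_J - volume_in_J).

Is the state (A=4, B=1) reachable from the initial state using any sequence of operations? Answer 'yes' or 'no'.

BFS explored all 38 reachable states.
Reachable set includes: (0,0), (0,1), (0,2), (0,3), (0,4), (0,5), (0,6), (0,7), (0,8), (0,9), (0,10), (0,11) ...
Target (A=4, B=1) not in reachable set → no.

Answer: no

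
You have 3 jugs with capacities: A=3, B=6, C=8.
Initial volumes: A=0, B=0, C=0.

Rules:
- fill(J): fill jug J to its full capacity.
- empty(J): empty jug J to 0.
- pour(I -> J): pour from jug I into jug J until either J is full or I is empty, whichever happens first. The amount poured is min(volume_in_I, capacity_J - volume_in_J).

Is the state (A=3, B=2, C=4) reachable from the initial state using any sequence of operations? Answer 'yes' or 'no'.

BFS from (A=0, B=0, C=0):
  1. fill(C) -> (A=0 B=0 C=8)
  2. pour(C -> B) -> (A=0 B=6 C=2)
  3. pour(C -> A) -> (A=2 B=6 C=0)
  4. pour(B -> C) -> (A=2 B=0 C=6)
  5. fill(B) -> (A=2 B=6 C=6)
  6. pour(B -> C) -> (A=2 B=4 C=8)
  7. empty(C) -> (A=2 B=4 C=0)
  8. pour(B -> C) -> (A=2 B=0 C=4)
  9. pour(A -> B) -> (A=0 B=2 C=4)
  10. fill(A) -> (A=3 B=2 C=4)
Target reached → yes.

Answer: yes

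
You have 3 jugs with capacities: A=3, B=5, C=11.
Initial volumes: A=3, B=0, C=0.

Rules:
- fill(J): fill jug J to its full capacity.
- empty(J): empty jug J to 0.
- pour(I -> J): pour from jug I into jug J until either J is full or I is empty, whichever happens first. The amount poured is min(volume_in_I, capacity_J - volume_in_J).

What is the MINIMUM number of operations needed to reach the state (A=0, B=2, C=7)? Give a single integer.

BFS from (A=3, B=0, C=0). One shortest path:
  1. fill(C) -> (A=3 B=0 C=11)
  2. pour(A -> B) -> (A=0 B=3 C=11)
  3. pour(C -> B) -> (A=0 B=5 C=9)
  4. empty(B) -> (A=0 B=0 C=9)
  5. pour(C -> B) -> (A=0 B=5 C=4)
  6. pour(B -> A) -> (A=3 B=2 C=4)
  7. pour(A -> C) -> (A=0 B=2 C=7)
Reached target in 7 moves.

Answer: 7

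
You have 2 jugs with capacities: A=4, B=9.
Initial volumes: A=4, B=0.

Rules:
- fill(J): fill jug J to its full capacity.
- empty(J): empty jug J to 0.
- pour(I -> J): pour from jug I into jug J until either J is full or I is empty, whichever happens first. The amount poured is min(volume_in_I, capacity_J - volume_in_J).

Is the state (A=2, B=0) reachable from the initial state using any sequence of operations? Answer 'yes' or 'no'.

Answer: yes

Derivation:
BFS from (A=4, B=0):
  1. pour(A -> B) -> (A=0 B=4)
  2. fill(A) -> (A=4 B=4)
  3. pour(A -> B) -> (A=0 B=8)
  4. fill(A) -> (A=4 B=8)
  5. pour(A -> B) -> (A=3 B=9)
  6. empty(B) -> (A=3 B=0)
  7. pour(A -> B) -> (A=0 B=3)
  8. fill(A) -> (A=4 B=3)
  9. pour(A -> B) -> (A=0 B=7)
  10. fill(A) -> (A=4 B=7)
  11. pour(A -> B) -> (A=2 B=9)
  12. empty(B) -> (A=2 B=0)
Target reached → yes.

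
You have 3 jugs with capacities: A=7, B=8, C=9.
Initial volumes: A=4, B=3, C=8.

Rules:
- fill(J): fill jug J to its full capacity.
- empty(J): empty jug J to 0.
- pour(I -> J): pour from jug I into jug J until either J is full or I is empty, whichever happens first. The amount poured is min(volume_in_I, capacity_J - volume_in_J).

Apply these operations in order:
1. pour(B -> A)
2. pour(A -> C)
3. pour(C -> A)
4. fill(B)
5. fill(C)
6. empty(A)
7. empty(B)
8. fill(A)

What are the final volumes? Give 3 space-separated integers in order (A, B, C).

Answer: 7 0 9

Derivation:
Step 1: pour(B -> A) -> (A=7 B=0 C=8)
Step 2: pour(A -> C) -> (A=6 B=0 C=9)
Step 3: pour(C -> A) -> (A=7 B=0 C=8)
Step 4: fill(B) -> (A=7 B=8 C=8)
Step 5: fill(C) -> (A=7 B=8 C=9)
Step 6: empty(A) -> (A=0 B=8 C=9)
Step 7: empty(B) -> (A=0 B=0 C=9)
Step 8: fill(A) -> (A=7 B=0 C=9)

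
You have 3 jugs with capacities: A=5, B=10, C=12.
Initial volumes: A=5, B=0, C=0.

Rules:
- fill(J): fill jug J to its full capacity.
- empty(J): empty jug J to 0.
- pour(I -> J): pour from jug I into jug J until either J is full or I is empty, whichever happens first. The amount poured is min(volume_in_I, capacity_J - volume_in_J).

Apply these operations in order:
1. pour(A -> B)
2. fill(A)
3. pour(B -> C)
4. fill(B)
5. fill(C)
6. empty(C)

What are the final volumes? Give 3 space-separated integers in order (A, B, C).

Step 1: pour(A -> B) -> (A=0 B=5 C=0)
Step 2: fill(A) -> (A=5 B=5 C=0)
Step 3: pour(B -> C) -> (A=5 B=0 C=5)
Step 4: fill(B) -> (A=5 B=10 C=5)
Step 5: fill(C) -> (A=5 B=10 C=12)
Step 6: empty(C) -> (A=5 B=10 C=0)

Answer: 5 10 0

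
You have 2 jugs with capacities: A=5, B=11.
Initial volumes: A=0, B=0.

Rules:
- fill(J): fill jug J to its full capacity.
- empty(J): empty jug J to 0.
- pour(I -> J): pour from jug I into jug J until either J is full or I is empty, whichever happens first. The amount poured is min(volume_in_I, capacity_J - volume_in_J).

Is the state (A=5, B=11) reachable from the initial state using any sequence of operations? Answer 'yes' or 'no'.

Answer: yes

Derivation:
BFS from (A=0, B=0):
  1. fill(A) -> (A=5 B=0)
  2. fill(B) -> (A=5 B=11)
Target reached → yes.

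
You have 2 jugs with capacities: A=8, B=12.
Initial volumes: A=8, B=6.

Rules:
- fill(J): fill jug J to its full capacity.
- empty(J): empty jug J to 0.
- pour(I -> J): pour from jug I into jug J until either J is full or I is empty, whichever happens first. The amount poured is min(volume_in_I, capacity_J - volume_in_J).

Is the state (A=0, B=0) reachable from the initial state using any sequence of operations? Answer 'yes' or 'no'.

BFS from (A=8, B=6):
  1. empty(A) -> (A=0 B=6)
  2. empty(B) -> (A=0 B=0)
Target reached → yes.

Answer: yes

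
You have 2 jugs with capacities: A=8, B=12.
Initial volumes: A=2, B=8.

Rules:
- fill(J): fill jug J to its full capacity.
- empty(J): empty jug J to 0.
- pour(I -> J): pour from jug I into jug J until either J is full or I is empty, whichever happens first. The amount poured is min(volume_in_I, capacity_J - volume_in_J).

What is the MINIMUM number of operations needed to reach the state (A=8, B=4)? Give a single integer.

BFS from (A=2, B=8). One shortest path:
  1. empty(A) -> (A=0 B=8)
  2. fill(B) -> (A=0 B=12)
  3. pour(B -> A) -> (A=8 B=4)
Reached target in 3 moves.

Answer: 3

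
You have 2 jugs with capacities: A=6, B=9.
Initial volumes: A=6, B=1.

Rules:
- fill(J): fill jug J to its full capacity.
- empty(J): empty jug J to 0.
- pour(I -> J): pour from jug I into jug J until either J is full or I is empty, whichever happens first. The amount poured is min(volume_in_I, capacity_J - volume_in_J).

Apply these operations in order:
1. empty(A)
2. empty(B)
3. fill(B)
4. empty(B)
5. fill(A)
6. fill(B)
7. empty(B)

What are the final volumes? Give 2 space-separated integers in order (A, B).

Answer: 6 0

Derivation:
Step 1: empty(A) -> (A=0 B=1)
Step 2: empty(B) -> (A=0 B=0)
Step 3: fill(B) -> (A=0 B=9)
Step 4: empty(B) -> (A=0 B=0)
Step 5: fill(A) -> (A=6 B=0)
Step 6: fill(B) -> (A=6 B=9)
Step 7: empty(B) -> (A=6 B=0)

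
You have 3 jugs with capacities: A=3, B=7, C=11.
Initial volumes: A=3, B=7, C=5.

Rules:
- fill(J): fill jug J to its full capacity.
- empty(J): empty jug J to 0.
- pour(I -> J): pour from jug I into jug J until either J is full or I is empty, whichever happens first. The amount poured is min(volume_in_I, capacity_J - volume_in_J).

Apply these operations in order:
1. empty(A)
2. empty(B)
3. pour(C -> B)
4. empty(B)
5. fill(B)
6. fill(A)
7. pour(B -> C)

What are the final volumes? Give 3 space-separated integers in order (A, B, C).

Answer: 3 0 7

Derivation:
Step 1: empty(A) -> (A=0 B=7 C=5)
Step 2: empty(B) -> (A=0 B=0 C=5)
Step 3: pour(C -> B) -> (A=0 B=5 C=0)
Step 4: empty(B) -> (A=0 B=0 C=0)
Step 5: fill(B) -> (A=0 B=7 C=0)
Step 6: fill(A) -> (A=3 B=7 C=0)
Step 7: pour(B -> C) -> (A=3 B=0 C=7)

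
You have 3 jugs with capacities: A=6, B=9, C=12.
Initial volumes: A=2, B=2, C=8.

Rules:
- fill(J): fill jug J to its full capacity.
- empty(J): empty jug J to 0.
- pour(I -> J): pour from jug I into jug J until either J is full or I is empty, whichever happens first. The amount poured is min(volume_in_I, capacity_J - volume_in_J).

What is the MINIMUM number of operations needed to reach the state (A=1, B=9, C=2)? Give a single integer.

Answer: 3

Derivation:
BFS from (A=2, B=2, C=8). One shortest path:
  1. pour(A -> B) -> (A=0 B=4 C=8)
  2. pour(C -> A) -> (A=6 B=4 C=2)
  3. pour(A -> B) -> (A=1 B=9 C=2)
Reached target in 3 moves.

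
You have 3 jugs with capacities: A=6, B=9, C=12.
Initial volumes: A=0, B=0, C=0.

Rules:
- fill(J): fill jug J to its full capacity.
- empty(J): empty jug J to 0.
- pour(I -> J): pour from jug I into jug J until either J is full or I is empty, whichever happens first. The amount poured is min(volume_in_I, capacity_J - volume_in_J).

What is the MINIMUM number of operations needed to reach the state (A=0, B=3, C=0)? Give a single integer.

Answer: 3

Derivation:
BFS from (A=0, B=0, C=0). One shortest path:
  1. fill(B) -> (A=0 B=9 C=0)
  2. pour(B -> A) -> (A=6 B=3 C=0)
  3. empty(A) -> (A=0 B=3 C=0)
Reached target in 3 moves.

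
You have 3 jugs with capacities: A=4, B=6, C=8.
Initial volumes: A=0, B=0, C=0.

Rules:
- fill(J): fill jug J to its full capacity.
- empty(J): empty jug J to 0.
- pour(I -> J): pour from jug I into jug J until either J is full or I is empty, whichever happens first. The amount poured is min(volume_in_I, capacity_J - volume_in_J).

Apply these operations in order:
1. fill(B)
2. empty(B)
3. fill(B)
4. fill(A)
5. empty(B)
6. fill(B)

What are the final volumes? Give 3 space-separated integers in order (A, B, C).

Step 1: fill(B) -> (A=0 B=6 C=0)
Step 2: empty(B) -> (A=0 B=0 C=0)
Step 3: fill(B) -> (A=0 B=6 C=0)
Step 4: fill(A) -> (A=4 B=6 C=0)
Step 5: empty(B) -> (A=4 B=0 C=0)
Step 6: fill(B) -> (A=4 B=6 C=0)

Answer: 4 6 0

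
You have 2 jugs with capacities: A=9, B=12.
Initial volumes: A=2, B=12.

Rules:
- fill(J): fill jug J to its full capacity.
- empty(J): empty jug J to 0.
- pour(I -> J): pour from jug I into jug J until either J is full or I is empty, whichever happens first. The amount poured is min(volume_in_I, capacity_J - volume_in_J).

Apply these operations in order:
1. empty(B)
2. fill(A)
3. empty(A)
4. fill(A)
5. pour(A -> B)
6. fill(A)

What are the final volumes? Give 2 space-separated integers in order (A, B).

Answer: 9 9

Derivation:
Step 1: empty(B) -> (A=2 B=0)
Step 2: fill(A) -> (A=9 B=0)
Step 3: empty(A) -> (A=0 B=0)
Step 4: fill(A) -> (A=9 B=0)
Step 5: pour(A -> B) -> (A=0 B=9)
Step 6: fill(A) -> (A=9 B=9)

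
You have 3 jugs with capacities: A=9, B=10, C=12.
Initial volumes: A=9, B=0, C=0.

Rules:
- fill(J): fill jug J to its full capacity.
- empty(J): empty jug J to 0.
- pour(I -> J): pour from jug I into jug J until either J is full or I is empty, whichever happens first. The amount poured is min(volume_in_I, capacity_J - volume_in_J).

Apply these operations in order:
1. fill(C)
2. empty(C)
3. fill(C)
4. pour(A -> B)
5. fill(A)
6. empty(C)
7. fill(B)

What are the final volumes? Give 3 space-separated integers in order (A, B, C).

Answer: 9 10 0

Derivation:
Step 1: fill(C) -> (A=9 B=0 C=12)
Step 2: empty(C) -> (A=9 B=0 C=0)
Step 3: fill(C) -> (A=9 B=0 C=12)
Step 4: pour(A -> B) -> (A=0 B=9 C=12)
Step 5: fill(A) -> (A=9 B=9 C=12)
Step 6: empty(C) -> (A=9 B=9 C=0)
Step 7: fill(B) -> (A=9 B=10 C=0)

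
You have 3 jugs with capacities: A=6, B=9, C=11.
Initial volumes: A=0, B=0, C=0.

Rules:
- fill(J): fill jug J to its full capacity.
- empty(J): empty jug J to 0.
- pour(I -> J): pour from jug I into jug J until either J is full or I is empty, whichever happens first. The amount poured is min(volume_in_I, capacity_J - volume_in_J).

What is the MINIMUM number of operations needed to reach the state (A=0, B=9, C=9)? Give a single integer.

BFS from (A=0, B=0, C=0). One shortest path:
  1. fill(B) -> (A=0 B=9 C=0)
  2. pour(B -> C) -> (A=0 B=0 C=9)
  3. fill(B) -> (A=0 B=9 C=9)
Reached target in 3 moves.

Answer: 3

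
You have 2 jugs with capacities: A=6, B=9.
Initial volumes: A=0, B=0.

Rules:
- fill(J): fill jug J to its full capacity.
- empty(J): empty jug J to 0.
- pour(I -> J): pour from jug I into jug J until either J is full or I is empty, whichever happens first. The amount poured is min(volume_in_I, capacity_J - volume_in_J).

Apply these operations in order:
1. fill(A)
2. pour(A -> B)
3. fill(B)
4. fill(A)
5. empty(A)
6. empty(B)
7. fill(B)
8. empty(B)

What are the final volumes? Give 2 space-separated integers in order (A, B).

Answer: 0 0

Derivation:
Step 1: fill(A) -> (A=6 B=0)
Step 2: pour(A -> B) -> (A=0 B=6)
Step 3: fill(B) -> (A=0 B=9)
Step 4: fill(A) -> (A=6 B=9)
Step 5: empty(A) -> (A=0 B=9)
Step 6: empty(B) -> (A=0 B=0)
Step 7: fill(B) -> (A=0 B=9)
Step 8: empty(B) -> (A=0 B=0)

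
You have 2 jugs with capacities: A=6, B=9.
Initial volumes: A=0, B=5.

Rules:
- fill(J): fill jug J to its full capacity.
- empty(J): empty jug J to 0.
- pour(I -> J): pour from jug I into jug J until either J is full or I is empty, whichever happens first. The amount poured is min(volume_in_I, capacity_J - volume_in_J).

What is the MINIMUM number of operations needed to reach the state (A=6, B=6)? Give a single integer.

Answer: 4

Derivation:
BFS from (A=0, B=5). One shortest path:
  1. fill(A) -> (A=6 B=5)
  2. empty(B) -> (A=6 B=0)
  3. pour(A -> B) -> (A=0 B=6)
  4. fill(A) -> (A=6 B=6)
Reached target in 4 moves.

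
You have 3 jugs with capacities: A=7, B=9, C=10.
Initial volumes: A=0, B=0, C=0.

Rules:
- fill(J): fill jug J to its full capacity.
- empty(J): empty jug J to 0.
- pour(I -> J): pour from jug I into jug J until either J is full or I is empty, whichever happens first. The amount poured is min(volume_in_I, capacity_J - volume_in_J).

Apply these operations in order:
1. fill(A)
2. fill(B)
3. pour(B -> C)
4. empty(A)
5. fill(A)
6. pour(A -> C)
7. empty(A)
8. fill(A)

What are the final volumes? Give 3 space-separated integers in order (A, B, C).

Step 1: fill(A) -> (A=7 B=0 C=0)
Step 2: fill(B) -> (A=7 B=9 C=0)
Step 3: pour(B -> C) -> (A=7 B=0 C=9)
Step 4: empty(A) -> (A=0 B=0 C=9)
Step 5: fill(A) -> (A=7 B=0 C=9)
Step 6: pour(A -> C) -> (A=6 B=0 C=10)
Step 7: empty(A) -> (A=0 B=0 C=10)
Step 8: fill(A) -> (A=7 B=0 C=10)

Answer: 7 0 10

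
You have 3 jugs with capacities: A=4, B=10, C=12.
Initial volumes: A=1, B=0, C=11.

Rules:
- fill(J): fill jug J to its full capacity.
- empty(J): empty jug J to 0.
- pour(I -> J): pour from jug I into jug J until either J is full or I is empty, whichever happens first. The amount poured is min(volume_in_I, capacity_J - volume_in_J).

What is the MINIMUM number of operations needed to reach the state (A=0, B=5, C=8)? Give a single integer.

Answer: 4

Derivation:
BFS from (A=1, B=0, C=11). One shortest path:
  1. fill(C) -> (A=1 B=0 C=12)
  2. pour(A -> B) -> (A=0 B=1 C=12)
  3. pour(C -> A) -> (A=4 B=1 C=8)
  4. pour(A -> B) -> (A=0 B=5 C=8)
Reached target in 4 moves.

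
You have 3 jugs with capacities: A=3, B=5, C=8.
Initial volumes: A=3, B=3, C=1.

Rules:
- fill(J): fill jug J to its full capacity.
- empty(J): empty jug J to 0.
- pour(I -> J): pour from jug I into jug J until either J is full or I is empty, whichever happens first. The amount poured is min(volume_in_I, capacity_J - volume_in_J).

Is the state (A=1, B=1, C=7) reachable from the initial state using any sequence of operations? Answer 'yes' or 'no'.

Answer: no

Derivation:
BFS explored all 160 reachable states.
Reachable set includes: (0,0,0), (0,0,1), (0,0,2), (0,0,3), (0,0,4), (0,0,5), (0,0,6), (0,0,7), (0,0,8), (0,1,0), (0,1,1), (0,1,2) ...
Target (A=1, B=1, C=7) not in reachable set → no.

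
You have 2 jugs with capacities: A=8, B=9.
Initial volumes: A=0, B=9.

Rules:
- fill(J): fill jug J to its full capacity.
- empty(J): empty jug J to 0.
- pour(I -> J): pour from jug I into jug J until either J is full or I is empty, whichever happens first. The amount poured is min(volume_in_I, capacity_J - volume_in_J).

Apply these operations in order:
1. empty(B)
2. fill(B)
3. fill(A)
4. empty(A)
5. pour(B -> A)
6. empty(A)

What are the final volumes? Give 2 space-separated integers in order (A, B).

Answer: 0 1

Derivation:
Step 1: empty(B) -> (A=0 B=0)
Step 2: fill(B) -> (A=0 B=9)
Step 3: fill(A) -> (A=8 B=9)
Step 4: empty(A) -> (A=0 B=9)
Step 5: pour(B -> A) -> (A=8 B=1)
Step 6: empty(A) -> (A=0 B=1)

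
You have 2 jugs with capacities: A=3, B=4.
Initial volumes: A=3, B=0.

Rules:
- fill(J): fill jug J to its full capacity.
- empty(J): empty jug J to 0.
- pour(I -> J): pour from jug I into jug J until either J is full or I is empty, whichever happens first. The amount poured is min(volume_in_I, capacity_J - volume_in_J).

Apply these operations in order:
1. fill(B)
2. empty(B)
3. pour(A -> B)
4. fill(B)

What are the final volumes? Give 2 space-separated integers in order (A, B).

Step 1: fill(B) -> (A=3 B=4)
Step 2: empty(B) -> (A=3 B=0)
Step 3: pour(A -> B) -> (A=0 B=3)
Step 4: fill(B) -> (A=0 B=4)

Answer: 0 4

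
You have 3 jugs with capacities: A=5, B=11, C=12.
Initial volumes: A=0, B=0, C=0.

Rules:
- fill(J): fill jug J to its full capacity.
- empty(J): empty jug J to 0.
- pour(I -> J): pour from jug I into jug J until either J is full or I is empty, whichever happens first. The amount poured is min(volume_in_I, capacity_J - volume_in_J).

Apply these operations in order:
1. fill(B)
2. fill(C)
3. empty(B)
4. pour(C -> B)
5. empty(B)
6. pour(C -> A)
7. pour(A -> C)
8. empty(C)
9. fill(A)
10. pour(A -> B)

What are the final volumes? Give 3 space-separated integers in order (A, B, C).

Step 1: fill(B) -> (A=0 B=11 C=0)
Step 2: fill(C) -> (A=0 B=11 C=12)
Step 3: empty(B) -> (A=0 B=0 C=12)
Step 4: pour(C -> B) -> (A=0 B=11 C=1)
Step 5: empty(B) -> (A=0 B=0 C=1)
Step 6: pour(C -> A) -> (A=1 B=0 C=0)
Step 7: pour(A -> C) -> (A=0 B=0 C=1)
Step 8: empty(C) -> (A=0 B=0 C=0)
Step 9: fill(A) -> (A=5 B=0 C=0)
Step 10: pour(A -> B) -> (A=0 B=5 C=0)

Answer: 0 5 0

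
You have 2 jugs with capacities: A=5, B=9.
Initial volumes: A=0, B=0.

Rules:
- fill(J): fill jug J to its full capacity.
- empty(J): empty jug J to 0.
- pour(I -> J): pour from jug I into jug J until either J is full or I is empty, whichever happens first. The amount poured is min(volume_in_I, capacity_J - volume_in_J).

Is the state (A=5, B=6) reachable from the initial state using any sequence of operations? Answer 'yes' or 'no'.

BFS from (A=0, B=0):
  1. fill(A) -> (A=5 B=0)
  2. pour(A -> B) -> (A=0 B=5)
  3. fill(A) -> (A=5 B=5)
  4. pour(A -> B) -> (A=1 B=9)
  5. empty(B) -> (A=1 B=0)
  6. pour(A -> B) -> (A=0 B=1)
  7. fill(A) -> (A=5 B=1)
  8. pour(A -> B) -> (A=0 B=6)
  9. fill(A) -> (A=5 B=6)
Target reached → yes.

Answer: yes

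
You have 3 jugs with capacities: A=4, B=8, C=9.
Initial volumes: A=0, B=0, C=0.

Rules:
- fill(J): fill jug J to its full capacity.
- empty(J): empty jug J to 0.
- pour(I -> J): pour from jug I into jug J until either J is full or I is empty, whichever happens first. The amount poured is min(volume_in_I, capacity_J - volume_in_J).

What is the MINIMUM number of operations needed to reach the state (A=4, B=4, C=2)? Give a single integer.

BFS from (A=0, B=0, C=0). One shortest path:
  1. fill(C) -> (A=0 B=0 C=9)
  2. pour(C -> B) -> (A=0 B=8 C=1)
  3. empty(B) -> (A=0 B=0 C=1)
  4. pour(C -> B) -> (A=0 B=1 C=0)
  5. fill(C) -> (A=0 B=1 C=9)
  6. pour(C -> B) -> (A=0 B=8 C=2)
  7. pour(B -> A) -> (A=4 B=4 C=2)
Reached target in 7 moves.

Answer: 7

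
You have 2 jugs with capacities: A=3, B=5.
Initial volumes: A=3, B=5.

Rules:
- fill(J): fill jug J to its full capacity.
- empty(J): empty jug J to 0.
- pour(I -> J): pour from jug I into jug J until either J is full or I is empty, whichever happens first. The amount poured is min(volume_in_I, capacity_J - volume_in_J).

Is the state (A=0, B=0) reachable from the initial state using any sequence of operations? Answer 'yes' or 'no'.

Answer: yes

Derivation:
BFS from (A=3, B=5):
  1. empty(A) -> (A=0 B=5)
  2. empty(B) -> (A=0 B=0)
Target reached → yes.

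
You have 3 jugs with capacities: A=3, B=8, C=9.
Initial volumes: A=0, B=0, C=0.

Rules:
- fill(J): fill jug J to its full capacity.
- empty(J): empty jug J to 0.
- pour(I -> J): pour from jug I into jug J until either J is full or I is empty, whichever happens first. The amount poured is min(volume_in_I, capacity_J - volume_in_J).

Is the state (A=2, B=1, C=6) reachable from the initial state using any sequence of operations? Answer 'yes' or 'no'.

Answer: no

Derivation:
BFS explored all 248 reachable states.
Reachable set includes: (0,0,0), (0,0,1), (0,0,2), (0,0,3), (0,0,4), (0,0,5), (0,0,6), (0,0,7), (0,0,8), (0,0,9), (0,1,0), (0,1,1) ...
Target (A=2, B=1, C=6) not in reachable set → no.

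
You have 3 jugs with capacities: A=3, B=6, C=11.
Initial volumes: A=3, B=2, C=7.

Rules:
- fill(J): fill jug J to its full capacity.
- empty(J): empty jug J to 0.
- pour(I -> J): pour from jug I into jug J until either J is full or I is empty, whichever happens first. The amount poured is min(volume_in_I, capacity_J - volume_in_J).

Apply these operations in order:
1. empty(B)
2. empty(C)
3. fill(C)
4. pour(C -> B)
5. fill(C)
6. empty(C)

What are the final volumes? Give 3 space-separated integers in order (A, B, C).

Step 1: empty(B) -> (A=3 B=0 C=7)
Step 2: empty(C) -> (A=3 B=0 C=0)
Step 3: fill(C) -> (A=3 B=0 C=11)
Step 4: pour(C -> B) -> (A=3 B=6 C=5)
Step 5: fill(C) -> (A=3 B=6 C=11)
Step 6: empty(C) -> (A=3 B=6 C=0)

Answer: 3 6 0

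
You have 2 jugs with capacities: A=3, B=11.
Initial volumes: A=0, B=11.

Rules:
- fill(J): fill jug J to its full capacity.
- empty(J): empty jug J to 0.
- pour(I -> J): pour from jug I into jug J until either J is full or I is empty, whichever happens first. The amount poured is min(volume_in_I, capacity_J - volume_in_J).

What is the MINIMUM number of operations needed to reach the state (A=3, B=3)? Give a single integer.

Answer: 4

Derivation:
BFS from (A=0, B=11). One shortest path:
  1. fill(A) -> (A=3 B=11)
  2. empty(B) -> (A=3 B=0)
  3. pour(A -> B) -> (A=0 B=3)
  4. fill(A) -> (A=3 B=3)
Reached target in 4 moves.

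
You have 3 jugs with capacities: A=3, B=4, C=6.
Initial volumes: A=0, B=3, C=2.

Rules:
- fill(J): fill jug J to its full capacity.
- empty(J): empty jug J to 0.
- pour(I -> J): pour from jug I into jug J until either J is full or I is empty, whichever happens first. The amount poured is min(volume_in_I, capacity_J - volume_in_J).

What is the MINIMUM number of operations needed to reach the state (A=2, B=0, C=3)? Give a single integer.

Answer: 2

Derivation:
BFS from (A=0, B=3, C=2). One shortest path:
  1. pour(C -> A) -> (A=2 B=3 C=0)
  2. pour(B -> C) -> (A=2 B=0 C=3)
Reached target in 2 moves.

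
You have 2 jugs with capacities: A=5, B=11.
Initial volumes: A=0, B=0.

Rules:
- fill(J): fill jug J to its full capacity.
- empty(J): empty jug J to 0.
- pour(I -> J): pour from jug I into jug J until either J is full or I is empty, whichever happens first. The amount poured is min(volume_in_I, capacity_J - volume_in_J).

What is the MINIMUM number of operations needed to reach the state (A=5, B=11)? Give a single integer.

BFS from (A=0, B=0). One shortest path:
  1. fill(A) -> (A=5 B=0)
  2. fill(B) -> (A=5 B=11)
Reached target in 2 moves.

Answer: 2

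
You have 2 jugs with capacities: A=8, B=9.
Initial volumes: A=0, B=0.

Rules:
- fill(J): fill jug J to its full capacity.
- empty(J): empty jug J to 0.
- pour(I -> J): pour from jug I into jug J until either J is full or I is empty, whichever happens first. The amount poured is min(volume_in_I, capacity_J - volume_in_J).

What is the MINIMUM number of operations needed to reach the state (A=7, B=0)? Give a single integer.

Answer: 5

Derivation:
BFS from (A=0, B=0). One shortest path:
  1. fill(A) -> (A=8 B=0)
  2. pour(A -> B) -> (A=0 B=8)
  3. fill(A) -> (A=8 B=8)
  4. pour(A -> B) -> (A=7 B=9)
  5. empty(B) -> (A=7 B=0)
Reached target in 5 moves.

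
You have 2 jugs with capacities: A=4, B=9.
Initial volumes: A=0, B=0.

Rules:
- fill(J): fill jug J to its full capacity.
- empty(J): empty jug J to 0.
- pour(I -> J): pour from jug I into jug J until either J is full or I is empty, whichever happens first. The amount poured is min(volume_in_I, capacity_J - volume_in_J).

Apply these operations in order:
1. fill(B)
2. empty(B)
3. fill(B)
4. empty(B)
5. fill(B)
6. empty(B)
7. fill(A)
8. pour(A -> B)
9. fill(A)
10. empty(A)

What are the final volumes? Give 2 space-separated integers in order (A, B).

Step 1: fill(B) -> (A=0 B=9)
Step 2: empty(B) -> (A=0 B=0)
Step 3: fill(B) -> (A=0 B=9)
Step 4: empty(B) -> (A=0 B=0)
Step 5: fill(B) -> (A=0 B=9)
Step 6: empty(B) -> (A=0 B=0)
Step 7: fill(A) -> (A=4 B=0)
Step 8: pour(A -> B) -> (A=0 B=4)
Step 9: fill(A) -> (A=4 B=4)
Step 10: empty(A) -> (A=0 B=4)

Answer: 0 4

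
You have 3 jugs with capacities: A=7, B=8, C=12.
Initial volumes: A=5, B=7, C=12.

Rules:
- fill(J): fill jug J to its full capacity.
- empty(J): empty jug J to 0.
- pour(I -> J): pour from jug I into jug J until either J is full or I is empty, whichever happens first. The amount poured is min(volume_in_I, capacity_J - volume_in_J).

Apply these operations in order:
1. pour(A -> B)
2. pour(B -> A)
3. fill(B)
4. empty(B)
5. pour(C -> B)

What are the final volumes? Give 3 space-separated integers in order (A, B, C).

Answer: 7 8 4

Derivation:
Step 1: pour(A -> B) -> (A=4 B=8 C=12)
Step 2: pour(B -> A) -> (A=7 B=5 C=12)
Step 3: fill(B) -> (A=7 B=8 C=12)
Step 4: empty(B) -> (A=7 B=0 C=12)
Step 5: pour(C -> B) -> (A=7 B=8 C=4)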